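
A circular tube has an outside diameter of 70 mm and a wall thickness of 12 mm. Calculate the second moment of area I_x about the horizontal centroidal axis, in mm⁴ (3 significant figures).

Split into non-overlapping primitives; take the origin at the lower-left of the bounding box.
Outer circle: ⌀70, A = 3848.5 mm², y = 35 mm, Ī = 1 178 588 mm⁴.
Bore (subtracted): ⌀46, A = 1661.9 mm², y = 35 mm, Ī = 219 787 mm⁴.
By symmetry the centroid is at mid-height, ȳ = 35 mm.
All pieces are centred on the horizontal centroidal axis, so I = ΣĪ (holes subtracted) = 958 802 mm⁴.

I_x ≈ 9.59 × 10⁵ mm⁴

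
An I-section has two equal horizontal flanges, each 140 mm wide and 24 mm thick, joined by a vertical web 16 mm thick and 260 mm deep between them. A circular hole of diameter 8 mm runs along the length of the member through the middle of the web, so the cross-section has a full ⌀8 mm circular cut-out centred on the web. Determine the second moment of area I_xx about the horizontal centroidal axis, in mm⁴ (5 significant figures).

Decompose the section into non-overlapping parts with the origin at the bottom-left of its bounding rectangle.
Bottom flange: 140 × 24, A = 3 360 mm², y = 12 mm, Ī = 161 280 mm⁴.
Web: 16 × 260, A = 4 160 mm², y = 154 mm, Ī = 23 434 667 mm⁴.
Top flange: 140 × 24, A = 3 360 mm², y = 296 mm, Ī = 161 280 mm⁴.
Hole (subtracted): ⌀8, A = 50.26548 mm², y = 154 mm, Ī = 201.0619 mm⁴.
By symmetry the centroid is at mid-height, ȳ = 154 mm.
Transfer each piece to the horizontal centroidal axis using Ī + A·d² with d = y − 154:
  bottom flange: d = -142 mm → contributes +67 912 320 mm⁴
  web: d = 0 mm → contributes +23 434 667 mm⁴
  top flange: d = 142 mm → contributes +67 912 320 mm⁴
  hole: d = 0 mm → contributes −201.0619 mm⁴
Total I = 159 259 106 mm⁴.

I_xx ≈ 1.5926 × 10⁸ mm⁴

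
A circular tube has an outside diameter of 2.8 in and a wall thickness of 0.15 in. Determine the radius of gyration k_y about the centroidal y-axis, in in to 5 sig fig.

k_y ≈ 0.93842 in

Decompose the section into non-overlapping parts with the origin at the bottom-left of its bounding rectangle.
Outer circle: ⌀2.8, A = 6.157522 in², x = 1.4 in, Ī = 3.017186 in⁴.
Bore (subtracted): ⌀2.5, A = 4.908739 in², x = 1.4 in, Ī = 1.917476 in⁴.
By symmetry the centroid is at mid-width, x̄ = 1.4 in.
All pieces are centred on the centroidal y-axis, so I = ΣĪ (holes subtracted) = 1.09971 in⁴.
Radius of gyration: k = √(I/A) = √(1.09971 / 1.248783) = 0.9384162 in.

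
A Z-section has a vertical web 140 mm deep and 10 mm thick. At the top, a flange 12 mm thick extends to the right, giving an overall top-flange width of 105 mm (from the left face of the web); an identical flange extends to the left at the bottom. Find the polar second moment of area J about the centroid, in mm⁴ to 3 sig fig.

Split into non-overlapping primitives; take the origin at the lower-left of the bounding box.
Web: 10 × 140, A = 1 400 mm², y = 70 mm, Ī = 2 286 667 mm⁴.
Top flange (beyond web): 95 × 12, A = 1 140 mm², y = 134 mm, Ī = 13 680 mm⁴.
Bottom flange (beyond web): 95 × 12, A = 1 140 mm², y = 6 mm, Ī = 13 680 mm⁴.
Centroid: ȳ = ΣA·y / ΣA = 70 mm.
Transfer each piece to the centroidal x-axis using Ī + A·d² with d = y − 70:
  web: d = 0 mm → contributes +2 286 667 mm⁴
  top flange (beyond web): d = 64 mm → contributes +4 683 120 mm⁴
  bottom flange (beyond web): d = -64 mm → contributes +4 683 120 mm⁴
Total I = 11 652 907 mm⁴.
For the y-axis: x̄ = 100 mm.
Repeating about the centroidal y-axis gives I_y = 8 010 667 mm⁴.
Polar second moment: J = I_x + I_y = 19 663 573 mm⁴.

J ≈ 1.97 × 10⁷ mm⁴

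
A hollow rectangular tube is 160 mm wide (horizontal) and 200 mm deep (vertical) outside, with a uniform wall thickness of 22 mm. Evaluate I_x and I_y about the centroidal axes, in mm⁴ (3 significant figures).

Split into non-overlapping primitives; take the origin at the lower-left of the bounding box.
Outer rectangle: 160 × 200, A = 32 000 mm², y = 100 mm, Ī = 106 666 667 mm⁴.
Inner void (subtracted): 116 × 156, A = 18 096 mm², y = 100 mm, Ī = 36 698 688 mm⁴.
By symmetry the centroid is at mid-height, ȳ = 100 mm.
All pieces are centred on the centroidal x-axis, so I = ΣĪ (holes subtracted) = 69 967 979 mm⁴.
Repeating about the centroidal y-axis gives I_y = 47 975 019 mm⁴.

I_x ≈ 7.00 × 10⁷ mm⁴, I_y ≈ 4.80 × 10⁷ mm⁴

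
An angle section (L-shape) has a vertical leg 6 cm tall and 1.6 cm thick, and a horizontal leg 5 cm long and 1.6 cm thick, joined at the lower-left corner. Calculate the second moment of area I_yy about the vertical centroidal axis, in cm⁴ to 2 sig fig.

Treat the section as a set of non-overlapping primitives; coordinates are from the bounding-box lower-left.
Vertical leg: 1.6 × 6, A = 9.6 cm², x = 0.8 cm, Ī = 2.048 cm⁴.
Horizontal leg (remainder): 3.4 × 1.6, A = 5.44 cm², x = 3.3 cm, Ī = 5.241 cm⁴.
Centroid: x̄ = ΣA·x / ΣA = 1.704 cm.
Transfer each piece to the vertical centroidal axis using Ī + A·d² with d = x − 1.704:
  vertical leg: d = -0.9043 cm → contributes +9.898 cm⁴
  horizontal leg (remainder): d = 1.596 cm → contributes +19.09 cm⁴
Total I = 28.99 cm⁴.

I_yy ≈ 29 cm⁴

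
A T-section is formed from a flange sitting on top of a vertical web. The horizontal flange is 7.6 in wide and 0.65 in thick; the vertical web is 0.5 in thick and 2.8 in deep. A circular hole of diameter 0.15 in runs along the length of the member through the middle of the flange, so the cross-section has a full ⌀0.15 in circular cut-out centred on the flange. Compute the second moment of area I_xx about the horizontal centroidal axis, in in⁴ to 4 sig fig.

Break the section into simple shapes (no overlaps), measuring from the bottom-left corner of the bounding box.
Flange: 7.6 × 0.65, A = 4.94 in², y = 3.125 in, Ī = 0.173929 in⁴.
Web: 0.5 × 2.8, A = 1.4 in², y = 1.4 in, Ī = 0.914667 in⁴.
Hole (subtracted): ⌀0.15, A = 0.0176715 in², y = 3.125 in, Ī = 0.0000248505 in⁴.
Centroid: ȳ = ΣA·y / ΣA = 2.74302 in.
Transfer each piece to the horizontal centroidal axis using Ī + A·d² with d = y − 2.74302:
  flange: d = 0.38198 in → contributes +0.894716 in⁴
  web: d = -1.34302 in → contributes +3.43985 in⁴
  hole: d = 0.38198 in → contributes −0.00260326 in⁴
Total I = 4.33197 in⁴.

I_xx ≈ 4.332 in⁴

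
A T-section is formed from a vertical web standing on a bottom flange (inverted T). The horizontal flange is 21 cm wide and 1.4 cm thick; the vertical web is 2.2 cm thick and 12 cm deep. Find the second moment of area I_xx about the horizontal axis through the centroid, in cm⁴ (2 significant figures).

I_xx ≈ 950 cm⁴

Treat the section as a set of non-overlapping primitives; coordinates are from the bounding-box lower-left.
Flange: 21 × 1.4, A = 29.4 cm², y = 0.7 cm, Ī = 4.802 cm⁴.
Web: 2.2 × 12, A = 26.4 cm², y = 7.4 cm, Ī = 316.8 cm⁴.
Centroid: ȳ = ΣA·y / ΣA = 3.87 cm.
Transfer each piece to the horizontal axis through the centroid using Ī + A·d² with d = y − 3.87:
  flange: d = -3.17 cm → contributes +300.2 cm⁴
  web: d = 3.53 cm → contributes +645.8 cm⁴
Total I = 946 cm⁴.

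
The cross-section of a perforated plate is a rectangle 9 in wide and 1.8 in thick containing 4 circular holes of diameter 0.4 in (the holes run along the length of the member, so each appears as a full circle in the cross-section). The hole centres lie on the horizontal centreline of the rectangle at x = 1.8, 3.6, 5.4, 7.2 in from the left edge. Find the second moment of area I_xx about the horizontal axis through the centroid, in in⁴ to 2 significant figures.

I_xx ≈ 4.4 in⁴

Split into non-overlapping primitives; take the origin at the lower-left of the bounding box.
Plate: 9 × 1.8, A = 16.2 in², y = 0.9 in, Ī = 4.374 in⁴.
Hole 1 (subtracted): ⌀0.4, A = 0.1257 in², y = 0.9 in, Ī = 0.001257 in⁴.
Hole 2 (subtracted): ⌀0.4, A = 0.1257 in², y = 0.9 in, Ī = 0.001257 in⁴.
Hole 3 (subtracted): ⌀0.4, A = 0.1257 in², y = 0.9 in, Ī = 0.001257 in⁴.
Hole 4 (subtracted): ⌀0.4, A = 0.1257 in², y = 0.9 in, Ī = 0.001257 in⁴.
By symmetry the centroid is at mid-height, ȳ = 0.9 in.
All pieces are centred on the horizontal axis through the centroid, so I = ΣĪ (holes subtracted) = 4.369 in⁴.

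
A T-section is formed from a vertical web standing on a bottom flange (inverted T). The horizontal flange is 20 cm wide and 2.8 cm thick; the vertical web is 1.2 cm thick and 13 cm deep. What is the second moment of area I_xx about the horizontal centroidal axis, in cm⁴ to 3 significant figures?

Treat the section as a set of non-overlapping primitives; coordinates are from the bounding-box lower-left.
Flange: 20 × 2.8, A = 56 cm², y = 1.4 cm, Ī = 36.587 cm⁴.
Web: 1.2 × 13, A = 15.6 cm², y = 9.3 cm, Ī = 219.7 cm⁴.
Centroid: ȳ = ΣA·y / ΣA = 3.1212 cm.
Transfer each piece to the horizontal centroidal axis using Ī + A·d² with d = y − 3.1212:
  flange: d = -1.7212 cm → contributes +202.49 cm⁴
  web: d = 6.1788 cm → contributes +815.26 cm⁴
Total I = 1017.8 cm⁴.

I_xx ≈ 1020 cm⁴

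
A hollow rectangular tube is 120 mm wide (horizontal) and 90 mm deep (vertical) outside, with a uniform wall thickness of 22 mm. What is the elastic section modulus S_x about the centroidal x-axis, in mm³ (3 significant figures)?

Treat the section as a set of non-overlapping primitives; coordinates are from the bounding-box lower-left.
Outer rectangle: 120 × 90, A = 10 800 mm², y = 45 mm, Ī = 7 290 000 mm⁴.
Inner void (subtracted): 76 × 46, A = 3 496 mm², y = 45 mm, Ī = 616 461 mm⁴.
By symmetry the centroid is at mid-height, ȳ = 45 mm.
All pieces are centred on the centroidal x-axis, so I = ΣĪ (holes subtracted) = 6 673 539 mm⁴.
Extreme fibre distance c = 45 mm; S = I/c = 148 301 mm³.

S_x ≈ 1.48 × 10⁵ mm³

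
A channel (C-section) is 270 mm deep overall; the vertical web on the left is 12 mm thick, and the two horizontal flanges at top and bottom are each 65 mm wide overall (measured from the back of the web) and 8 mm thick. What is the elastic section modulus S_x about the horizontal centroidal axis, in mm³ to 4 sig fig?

Split into non-overlapping primitives; take the origin at the lower-left of the bounding box.
Web: 12 × 270, A = 3 240 mm², y = 135 mm, Ī = 19 683 000 mm⁴.
Top flange (beyond web): 53 × 8, A = 424 mm², y = 266 mm, Ī = 2261.33 mm⁴.
Bottom flange (beyond web): 53 × 8, A = 424 mm², y = 4 mm, Ī = 2261.33 mm⁴.
By symmetry the centroid is at mid-height, ȳ = 135 mm.
Transfer each piece to the horizontal centroidal axis using Ī + A·d² with d = y − 135:
  web: d = 0 mm → contributes +19 683 000 mm⁴
  top flange (beyond web): d = 131 mm → contributes +7 278 525 mm⁴
  bottom flange (beyond web): d = -131 mm → contributes +7 278 525 mm⁴
Total I = 34 240 051 mm⁴.
Extreme fibre distance c = 135 mm; S = I/c = 253 630 mm³.

S_x ≈ 2.536 × 10⁵ mm³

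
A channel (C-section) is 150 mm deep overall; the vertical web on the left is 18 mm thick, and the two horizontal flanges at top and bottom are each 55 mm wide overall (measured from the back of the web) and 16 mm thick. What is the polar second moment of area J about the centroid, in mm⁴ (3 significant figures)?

J ≈ 1.12 × 10⁷ mm⁴

Decompose the section into non-overlapping parts with the origin at the bottom-left of its bounding rectangle.
Web: 18 × 150, A = 2 700 mm², y = 75 mm, Ī = 5 062 500 mm⁴.
Top flange (beyond web): 37 × 16, A = 592 mm², y = 142 mm, Ī = 12 629 mm⁴.
Bottom flange (beyond web): 37 × 16, A = 592 mm², y = 8 mm, Ī = 12 629 mm⁴.
By symmetry the centroid is at mid-height, ȳ = 75 mm.
Transfer each piece to the centroidal x-axis using Ī + A·d² with d = y − 75:
  web: d = 0 mm → contributes +5 062 500 mm⁴
  top flange (beyond web): d = 67 mm → contributes +2 670 117 mm⁴
  bottom flange (beyond web): d = -67 mm → contributes +2 670 117 mm⁴
Total I = 10 402 735 mm⁴.
For the y-axis: x̄ = 17.383 mm.
Repeating about the centroidal y-axis gives I_y = 830 421 mm⁴.
Polar second moment: J = I_x + I_y = 11 233 155 mm⁴.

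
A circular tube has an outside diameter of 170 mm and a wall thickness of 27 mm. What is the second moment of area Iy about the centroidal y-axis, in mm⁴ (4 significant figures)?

Iy ≈ 3.211 × 10⁷ mm⁴

Decompose the section into non-overlapping parts with the origin at the bottom-left of its bounding rectangle.
Outer circle: ⌀170, A = 22 698 mm², x = 85 mm, Ī = 40 998 275 mm⁴.
Bore (subtracted): ⌀116, A = 10568.3 mm², x = 85 mm, Ī = 8 887 955 mm⁴.
By symmetry the centroid is at mid-width, x̄ = 85 mm.
All pieces are centred on the centroidal y-axis, so I = ΣĪ (holes subtracted) = 32 110 320 mm⁴.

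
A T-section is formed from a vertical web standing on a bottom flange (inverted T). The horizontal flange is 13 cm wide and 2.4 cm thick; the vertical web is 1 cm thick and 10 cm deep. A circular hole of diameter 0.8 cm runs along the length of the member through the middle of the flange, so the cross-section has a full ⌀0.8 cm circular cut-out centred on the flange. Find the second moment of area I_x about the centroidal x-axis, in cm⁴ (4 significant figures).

I_x ≈ 388.2 cm⁴

Split into non-overlapping primitives; take the origin at the lower-left of the bounding box.
Flange: 13 × 2.4, A = 31.2 cm², y = 1.2 cm, Ī = 14.976 cm⁴.
Web: 1 × 10, A = 10 cm², y = 7.4 cm, Ī = 83.3333 cm⁴.
Hole (subtracted): ⌀0.8, A = 0.502655 cm², y = 1.2 cm, Ī = 0.0201062 cm⁴.
Centroid: ȳ = ΣA·y / ΣA = 2.72344 cm.
Transfer each piece to the centroidal x-axis using Ī + A·d² with d = y − 2.72344:
  flange: d = -1.52344 cm → contributes +87.3872 cm⁴
  web: d = 4.67656 cm → contributes +302.035 cm⁴
  hole: d = -1.52344 cm → contributes −1.1867 cm⁴
Total I = 388.236 cm⁴.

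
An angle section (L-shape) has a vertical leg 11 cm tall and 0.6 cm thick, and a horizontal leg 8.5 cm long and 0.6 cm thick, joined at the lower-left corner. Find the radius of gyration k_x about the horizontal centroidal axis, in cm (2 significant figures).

k_x ≈ 3.5 cm

Treat the section as a set of non-overlapping primitives; coordinates are from the bounding-box lower-left.
Vertical leg: 0.6 × 11, A = 6.6 cm², y = 5.5 cm, Ī = 66.55 cm⁴.
Horizontal leg (remainder): 7.9 × 0.6, A = 4.74 cm², y = 0.3 cm, Ī = 0.1422 cm⁴.
Centroid: ȳ = ΣA·y / ΣA = 3.326 cm.
Transfer each piece to the horizontal centroidal axis using Ī + A·d² with d = y − 3.326:
  vertical leg: d = 2.174 cm → contributes +97.73 cm⁴
  horizontal leg (remainder): d = -3.026 cm → contributes +43.56 cm⁴
Total I = 141.3 cm⁴.
Radius of gyration: k = √(I/A) = √(141.3 / 11.34) = 3.53 cm.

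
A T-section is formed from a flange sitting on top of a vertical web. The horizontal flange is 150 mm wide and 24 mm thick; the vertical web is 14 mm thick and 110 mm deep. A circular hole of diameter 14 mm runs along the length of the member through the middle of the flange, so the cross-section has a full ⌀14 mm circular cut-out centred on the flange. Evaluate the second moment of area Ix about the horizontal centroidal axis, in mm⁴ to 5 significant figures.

Decompose the section into non-overlapping parts with the origin at the bottom-left of its bounding rectangle.
Flange: 150 × 24, A = 3 600 mm², y = 122 mm, Ī = 172 800 mm⁴.
Web: 14 × 110, A = 1 540 mm², y = 55 mm, Ī = 1 552 833 mm⁴.
Hole (subtracted): ⌀14, A = 153.938 mm², y = 122 mm, Ī = 1885.741 mm⁴.
Centroid: ȳ = ΣA·y / ΣA = 101.3063 mm.
Transfer each piece to the horizontal centroidal axis using Ī + A·d² with d = y − 101.3063:
  flange: d = 20.69369 mm → contributes +1 714 423 mm⁴
  web: d = -46.30631 mm → contributes +4 855 016 mm⁴
  hole: d = 20.69369 mm → contributes −67806.42 mm⁴
Total I = 6 501 633 mm⁴.

Ix ≈ 6.5016 × 10⁶ mm⁴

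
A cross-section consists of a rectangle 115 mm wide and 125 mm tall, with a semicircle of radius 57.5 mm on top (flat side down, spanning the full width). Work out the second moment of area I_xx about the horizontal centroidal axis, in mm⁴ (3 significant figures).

I_xx ≈ 4.87 × 10⁷ mm⁴

Break the section into simple shapes (no overlaps), measuring from the bottom-left corner of the bounding box.
Rectangular body: 115 × 125, A = 14 375 mm², y = 62.5 mm, Ī = 18 717 448 mm⁴.
Semicircular cap: semicircle r = 57.5, A = 5193.4 mm², y = 149.4 mm, Ī = 1 199 785 mm⁴.
Centroid: ȳ = ΣA·y / ΣA = 85.564 mm.
Transfer each piece to the horizontal centroidal axis using Ī + A·d² with d = y − 85.564:
  rectangular body: d = -23.064 mm → contributes +26 364 313 mm⁴
  semicircular cap: d = 63.84 mm → contributes +22 365 636 mm⁴
Total I = 48 729 950 mm⁴.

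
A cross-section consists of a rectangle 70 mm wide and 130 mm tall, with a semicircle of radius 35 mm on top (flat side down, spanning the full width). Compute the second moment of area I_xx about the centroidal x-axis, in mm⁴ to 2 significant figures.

I_xx ≈ 2.3 × 10⁷ mm⁴

Break the section into simple shapes (no overlaps), measuring from the bottom-left corner of the bounding box.
Rectangular body: 70 × 130, A = 9 100 mm², y = 65 mm, Ī = 12 815 833 mm⁴.
Semicircular cap: semicircle r = 35, A = 1 924 mm², y = 144.9 mm, Ī = 164 704 mm⁴.
Centroid: ȳ = ΣA·y / ΣA = 78.94 mm.
Transfer each piece to the centroidal x-axis using Ī + A·d² with d = y − 78.94:
  rectangular body: d = -13.94 mm → contributes +14 583 724 mm⁴
  semicircular cap: d = 65.92 mm → contributes +8 525 371 mm⁴
Total I = 23 109 096 mm⁴.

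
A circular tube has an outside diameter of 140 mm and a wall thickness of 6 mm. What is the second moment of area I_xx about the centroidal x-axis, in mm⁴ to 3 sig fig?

Decompose the section into non-overlapping parts with the origin at the bottom-left of its bounding rectangle.
Outer circle: ⌀140, A = 15 394 mm², y = 70 mm, Ī = 18 857 410 mm⁴.
Bore (subtracted): ⌀128, A = 12 868 mm², y = 70 mm, Ī = 13 176 795 mm⁴.
By symmetry the centroid is at mid-height, ȳ = 70 mm.
All pieces are centred on the centroidal x-axis, so I = ΣĪ (holes subtracted) = 5 680 615 mm⁴.

I_xx ≈ 5.68 × 10⁶ mm⁴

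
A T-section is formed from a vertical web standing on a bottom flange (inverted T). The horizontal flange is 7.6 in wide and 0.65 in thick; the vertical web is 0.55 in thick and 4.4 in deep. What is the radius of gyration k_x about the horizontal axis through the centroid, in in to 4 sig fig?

Break the section into simple shapes (no overlaps), measuring from the bottom-left corner of the bounding box.
Flange: 7.6 × 0.65, A = 4.94 in², y = 0.325 in, Ī = 0.173929 in⁴.
Web: 0.55 × 4.4, A = 2.42 in², y = 2.85 in, Ī = 3.90427 in⁴.
Centroid: ȳ = ΣA·y / ΣA = 1.15523 in.
Transfer each piece to the horizontal axis through the centroid using Ī + A·d² with d = y − 1.15523:
  flange: d = -0.830231 in → contributes +3.57899 in⁴
  web: d = 1.69477 in → contributes +10.8551 in⁴
Total I = 14.4341 in⁴.
Radius of gyration: k = √(I/A) = √(14.4341 / 7.36) = 1.40041 in.

k_x ≈ 1.400 in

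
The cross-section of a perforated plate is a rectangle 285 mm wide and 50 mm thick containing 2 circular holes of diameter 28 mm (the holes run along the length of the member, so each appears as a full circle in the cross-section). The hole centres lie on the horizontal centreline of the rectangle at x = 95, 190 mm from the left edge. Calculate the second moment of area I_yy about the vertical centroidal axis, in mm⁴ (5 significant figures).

Break the section into simple shapes (no overlaps), measuring from the bottom-left corner of the bounding box.
Plate: 285 × 50, A = 14 250 mm², x = 142.5 mm, Ī = 96 454 688 mm⁴.
Hole 1 (subtracted): ⌀28, A = 615.7522 mm², x = 95 mm, Ī = 30171.86 mm⁴.
Hole 2 (subtracted): ⌀28, A = 615.7522 mm², x = 190 mm, Ī = 30171.86 mm⁴.
By symmetry the centroid is at mid-width, x̄ = 142.5 mm.
Transfer each piece to the vertical centroidal axis using Ī + A·d² with d = x − 142.5:
  plate: d = 0 mm → contributes +96 454 688 mm⁴
  hole 1: d = -47.5 mm → contributes −1 419 463 mm⁴
  hole 2: d = 47.5 mm → contributes −1 419 463 mm⁴
Total I = 93 615 762 mm⁴.

I_yy ≈ 9.3616 × 10⁷ mm⁴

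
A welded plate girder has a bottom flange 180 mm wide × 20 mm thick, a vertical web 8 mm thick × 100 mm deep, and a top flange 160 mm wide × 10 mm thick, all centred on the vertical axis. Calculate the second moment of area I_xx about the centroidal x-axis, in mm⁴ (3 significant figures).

Break the section into simple shapes (no overlaps), measuring from the bottom-left corner of the bounding box.
Bottom plate: 180 × 20, A = 3 600 mm², y = 10 mm, Ī = 120 000 mm⁴.
Web plate: 8 × 100, A = 800 mm², y = 70 mm, Ī = 666 667 mm⁴.
Top plate: 160 × 10, A = 1 600 mm², y = 125 mm, Ī = 13 333 mm⁴.
Centroid: ȳ = ΣA·y / ΣA = 48.667 mm.
Transfer each piece to the centroidal x-axis using Ī + A·d² with d = y − 48.667:
  bottom plate: d = -38.667 mm → contributes +5 502 400 mm⁴
  web plate: d = 21.333 mm → contributes +1 030 756 mm⁴
  top plate: d = 76.333 mm → contributes +9 336 178 mm⁴
Total I = 15 869 333 mm⁴.

I_xx ≈ 1.59 × 10⁷ mm⁴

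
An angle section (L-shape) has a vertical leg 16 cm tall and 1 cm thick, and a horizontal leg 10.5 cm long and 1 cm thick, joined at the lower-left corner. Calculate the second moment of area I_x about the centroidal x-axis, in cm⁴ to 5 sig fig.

I_x ≈ 677.42 cm⁴

Split into non-overlapping primitives; take the origin at the lower-left of the bounding box.
Vertical leg: 1 × 16, A = 16 cm², y = 8 cm, Ī = 341.3333 cm⁴.
Horizontal leg (remainder): 9.5 × 1, A = 9.5 cm², y = 0.5 cm, Ī = 0.7916667 cm⁴.
Centroid: ȳ = ΣA·y / ΣA = 5.205882 cm.
Transfer each piece to the centroidal x-axis using Ī + A·d² with d = y − 5.205882:
  vertical leg: d = 2.794118 cm → contributes +466.2468 cm⁴
  horizontal leg (remainder): d = -4.705882 cm → contributes +211.1723 cm⁴
Total I = 677.4191 cm⁴.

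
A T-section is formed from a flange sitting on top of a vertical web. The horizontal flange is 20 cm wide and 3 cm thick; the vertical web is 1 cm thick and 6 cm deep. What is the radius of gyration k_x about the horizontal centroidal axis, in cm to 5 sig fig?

k_x ≈ 1.6211 cm

Break the section into simple shapes (no overlaps), measuring from the bottom-left corner of the bounding box.
Flange: 20 × 3, A = 60 cm², y = 7.5 cm, Ī = 45 cm⁴.
Web: 1 × 6, A = 6 cm², y = 3 cm, Ī = 18 cm⁴.
Centroid: ȳ = ΣA·y / ΣA = 7.090909 cm.
Transfer each piece to the horizontal centroidal axis using Ī + A·d² with d = y − 7.090909:
  flange: d = 0.4090909 cm → contributes +55.04132 cm⁴
  web: d = -4.090909 cm → contributes +118.4132 cm⁴
Total I = 173.4545 cm⁴.
Radius of gyration: k = √(I/A) = √(173.4545 / 66) = 1.621141 cm.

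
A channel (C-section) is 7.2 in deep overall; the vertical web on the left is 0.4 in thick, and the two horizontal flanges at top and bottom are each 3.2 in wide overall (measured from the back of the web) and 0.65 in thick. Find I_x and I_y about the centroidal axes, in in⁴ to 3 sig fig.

Break the section into simple shapes (no overlaps), measuring from the bottom-left corner of the bounding box.
Web: 0.4 × 7.2, A = 2.88 in², y = 3.6 in, Ī = 12.442 in⁴.
Top flange (beyond web): 2.8 × 0.65, A = 1.82 in², y = 6.875 in, Ī = 0.064079 in⁴.
Bottom flange (beyond web): 2.8 × 0.65, A = 1.82 in², y = 0.325 in, Ī = 0.064079 in⁴.
By symmetry the centroid is at mid-height, ȳ = 3.6 in.
Transfer each piece to the centroidal x-axis using Ī + A·d² with d = y − 3.6:
  web: d = 0 in → contributes +12.442 in⁴
  top flange (beyond web): d = 3.275 in → contributes +19.585 in⁴
  bottom flange (beyond web): d = -3.275 in → contributes +19.585 in⁴
Total I = 51.611 in⁴.
For the y-axis: x̄ = 1.0933 in.
Repeating about the centroidal y-axis gives I_y = 6.5326 in⁴.

I_x ≈ 51.6 in⁴, I_y ≈ 6.53 in⁴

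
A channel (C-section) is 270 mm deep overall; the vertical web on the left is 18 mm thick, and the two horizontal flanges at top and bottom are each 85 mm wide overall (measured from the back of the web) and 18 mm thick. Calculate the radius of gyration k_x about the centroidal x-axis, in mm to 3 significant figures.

k_x ≈ 96.6 mm

Split into non-overlapping primitives; take the origin at the lower-left of the bounding box.
Web: 18 × 270, A = 4 860 mm², y = 135 mm, Ī = 29 524 500 mm⁴.
Top flange (beyond web): 67 × 18, A = 1 206 mm², y = 261 mm, Ī = 32 562 mm⁴.
Bottom flange (beyond web): 67 × 18, A = 1 206 mm², y = 9 mm, Ī = 32 562 mm⁴.
By symmetry the centroid is at mid-height, ȳ = 135 mm.
Transfer each piece to the centroidal x-axis using Ī + A·d² with d = y − 135:
  web: d = 0 mm → contributes +29 524 500 mm⁴
  top flange (beyond web): d = 126 mm → contributes +19 179 018 mm⁴
  bottom flange (beyond web): d = -126 mm → contributes +19 179 018 mm⁴
Total I = 67 882 536 mm⁴.
Radius of gyration: k = √(I/A) = √(67 882 536 / 7 272) = 96.617 mm.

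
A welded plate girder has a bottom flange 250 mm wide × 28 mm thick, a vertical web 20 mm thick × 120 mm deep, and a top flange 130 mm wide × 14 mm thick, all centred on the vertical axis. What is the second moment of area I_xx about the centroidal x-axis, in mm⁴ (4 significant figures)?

I_xx ≈ 3.589 × 10⁷ mm⁴

Treat the section as a set of non-overlapping primitives; coordinates are from the bounding-box lower-left.
Bottom plate: 250 × 28, A = 7 000 mm², y = 14 mm, Ī = 457 333 mm⁴.
Web plate: 20 × 120, A = 2 400 mm², y = 88 mm, Ī = 2 880 000 mm⁴.
Top plate: 130 × 14, A = 1 820 mm², y = 155 mm, Ī = 29726.7 mm⁴.
Centroid: ȳ = ΣA·y / ΣA = 52.7005 mm.
Transfer each piece to the centroidal x-axis using Ī + A·d² with d = y − 52.7005:
  bottom plate: d = -38.7005 mm → contributes +10 941 453 mm⁴
  web plate: d = 35.2995 mm → contributes +5 870 525 mm⁴
  top plate: d = 102.299 mm → contributes +19 076 355 mm⁴
Total I = 35 888 334 mm⁴.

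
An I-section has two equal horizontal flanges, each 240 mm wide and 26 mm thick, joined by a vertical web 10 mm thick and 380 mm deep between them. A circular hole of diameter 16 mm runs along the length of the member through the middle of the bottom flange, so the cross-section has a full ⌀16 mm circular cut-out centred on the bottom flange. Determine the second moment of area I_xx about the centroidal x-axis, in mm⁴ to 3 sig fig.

Decompose the section into non-overlapping parts with the origin at the bottom-left of its bounding rectangle.
Bottom flange: 240 × 26, A = 6 240 mm², y = 13 mm, Ī = 351 520 mm⁴.
Web: 10 × 380, A = 3 800 mm², y = 216 mm, Ī = 45 726 667 mm⁴.
Top flange: 240 × 26, A = 6 240 mm², y = 419 mm, Ī = 351 520 mm⁴.
Hole (subtracted): ⌀16, A = 201.06 mm², y = 13 mm, Ī = 3 217 mm⁴.
Centroid: ȳ = ΣA·y / ΣA = 218.54 mm.
Transfer each piece to the centroidal x-axis using Ī + A·d² with d = y − 218.54:
  bottom flange: d = -205.54 mm → contributes +263 966 898 mm⁴
  web: d = -2.5384 mm → contributes +45 751 153 mm⁴
  top flange: d = 200.46 mm → contributes +251 104 879 mm⁴
  hole: d = -205.54 mm → contributes −8 497 290 mm⁴
Total I = 552 325 640 mm⁴.

I_xx ≈ 5.52 × 10⁸ mm⁴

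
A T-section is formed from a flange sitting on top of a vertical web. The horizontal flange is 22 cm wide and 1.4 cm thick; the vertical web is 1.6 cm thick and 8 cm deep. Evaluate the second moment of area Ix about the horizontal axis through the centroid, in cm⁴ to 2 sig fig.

Decompose the section into non-overlapping parts with the origin at the bottom-left of its bounding rectangle.
Flange: 22 × 1.4, A = 30.8 cm², y = 8.7 cm, Ī = 5.031 cm⁴.
Web: 1.6 × 8, A = 12.8 cm², y = 4 cm, Ī = 68.27 cm⁴.
Centroid: ȳ = ΣA·y / ΣA = 7.32 cm.
Transfer each piece to the horizontal axis through the centroid using Ī + A·d² with d = y − 7.32:
  flange: d = 1.38 cm → contributes +63.67 cm⁴
  web: d = -3.32 cm → contributes +209.4 cm⁴
Total I = 273 cm⁴.

Ix ≈ 270 cm⁴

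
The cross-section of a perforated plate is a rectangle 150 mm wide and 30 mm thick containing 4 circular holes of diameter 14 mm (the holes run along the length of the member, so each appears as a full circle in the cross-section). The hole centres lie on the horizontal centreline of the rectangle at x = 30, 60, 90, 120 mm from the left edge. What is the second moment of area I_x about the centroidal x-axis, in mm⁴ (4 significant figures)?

Split into non-overlapping primitives; take the origin at the lower-left of the bounding box.
Plate: 150 × 30, A = 4 500 mm², y = 15 mm, Ī = 337 500 mm⁴.
Hole 1 (subtracted): ⌀14, A = 153.938 mm², y = 15 mm, Ī = 1885.74 mm⁴.
Hole 2 (subtracted): ⌀14, A = 153.938 mm², y = 15 mm, Ī = 1885.74 mm⁴.
Hole 3 (subtracted): ⌀14, A = 153.938 mm², y = 15 mm, Ī = 1885.74 mm⁴.
Hole 4 (subtracted): ⌀14, A = 153.938 mm², y = 15 mm, Ī = 1885.74 mm⁴.
By symmetry the centroid is at mid-height, ȳ = 15 mm.
All pieces are centred on the centroidal x-axis, so I = ΣĪ (holes subtracted) = 329 957 mm⁴.

I_x ≈ 3.300 × 10⁵ mm⁴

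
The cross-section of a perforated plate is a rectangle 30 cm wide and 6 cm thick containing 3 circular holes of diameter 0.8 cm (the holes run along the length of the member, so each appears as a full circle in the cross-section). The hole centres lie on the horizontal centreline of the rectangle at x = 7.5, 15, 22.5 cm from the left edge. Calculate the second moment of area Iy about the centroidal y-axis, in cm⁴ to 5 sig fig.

Iy ≈ 1.3443 × 10⁴ cm⁴

Split into non-overlapping primitives; take the origin at the lower-left of the bounding box.
Plate: 30 × 6, A = 180 cm², x = 15 cm, Ī = 13 500 cm⁴.
Hole 1 (subtracted): ⌀0.8, A = 0.5026548 cm², x = 7.5 cm, Ī = 0.02010619 cm⁴.
Hole 2 (subtracted): ⌀0.8, A = 0.5026548 cm², x = 15 cm, Ī = 0.02010619 cm⁴.
Hole 3 (subtracted): ⌀0.8, A = 0.5026548 cm², x = 22.5 cm, Ī = 0.02010619 cm⁴.
By symmetry the centroid is at mid-width, x̄ = 15 cm.
Transfer each piece to the centroidal y-axis using Ī + A·d² with d = x − 15:
  plate: d = 0 cm → contributes +13 500 cm⁴
  hole 1: d = -7.5 cm → contributes −28.29444 cm⁴
  hole 2: d = 0 cm → contributes −0.02010619 cm⁴
  hole 3: d = 7.5 cm → contributes −28.29444 cm⁴
Total I = 13443.39 cm⁴.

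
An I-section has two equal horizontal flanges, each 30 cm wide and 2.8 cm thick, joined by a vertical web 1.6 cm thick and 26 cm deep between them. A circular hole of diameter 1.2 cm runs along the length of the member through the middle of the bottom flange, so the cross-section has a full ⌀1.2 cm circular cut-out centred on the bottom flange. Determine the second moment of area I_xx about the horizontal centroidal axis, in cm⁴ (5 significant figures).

Decompose the section into non-overlapping parts with the origin at the bottom-left of its bounding rectangle.
Bottom flange: 30 × 2.8, A = 84 cm², y = 1.4 cm, Ī = 54.88 cm⁴.
Web: 1.6 × 26, A = 41.6 cm², y = 15.8 cm, Ī = 2343.467 cm⁴.
Top flange: 30 × 2.8, A = 84 cm², y = 30.2 cm, Ī = 54.88 cm⁴.
Hole (subtracted): ⌀1.2, A = 1.130973 cm², y = 1.4 cm, Ī = 0.1017876 cm⁴.
Centroid: ȳ = ΣA·y / ΣA = 15.87812 cm.
Transfer each piece to the horizontal centroidal axis using Ī + A·d² with d = y − 15.87812:
  bottom flange: d = -14.47812 cm → contributes +17662.63 cm⁴
  web: d = -0.078122 cm → contributes +2343.721 cm⁴
  top flange: d = 14.32188 cm → contributes +17284.64 cm⁴
  hole: d = -14.47812 cm → contributes −237.1719 cm⁴
Total I = 37053.81 cm⁴.

I_xx ≈ 3.7054 × 10⁴ cm⁴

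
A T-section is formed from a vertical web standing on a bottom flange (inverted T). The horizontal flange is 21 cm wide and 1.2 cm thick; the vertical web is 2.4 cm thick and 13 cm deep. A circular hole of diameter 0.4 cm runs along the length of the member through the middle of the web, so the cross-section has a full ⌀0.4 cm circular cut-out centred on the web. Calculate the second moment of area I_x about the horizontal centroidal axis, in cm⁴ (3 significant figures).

Split into non-overlapping primitives; take the origin at the lower-left of the bounding box.
Flange: 21 × 1.2, A = 25.2 cm², y = 0.6 cm, Ī = 3.024 cm⁴.
Web: 2.4 × 13, A = 31.2 cm², y = 7.7 cm, Ī = 439.4 cm⁴.
Hole (subtracted): ⌀0.4, A = 0.12566 cm², y = 7.7 cm, Ī = 0.0012566 cm⁴.
Centroid: ȳ = ΣA·y / ΣA = 4.5206 cm.
Transfer each piece to the horizontal centroidal axis using Ī + A·d² with d = y − 4.5206:
  flange: d = -3.9206 cm → contributes +390.37 cm⁴
  web: d = 3.1794 cm → contributes +754.79 cm⁴
  hole: d = 3.1794 cm → contributes −1.2716 cm⁴
Total I = 1143.9 cm⁴.

I_x ≈ 1140 cm⁴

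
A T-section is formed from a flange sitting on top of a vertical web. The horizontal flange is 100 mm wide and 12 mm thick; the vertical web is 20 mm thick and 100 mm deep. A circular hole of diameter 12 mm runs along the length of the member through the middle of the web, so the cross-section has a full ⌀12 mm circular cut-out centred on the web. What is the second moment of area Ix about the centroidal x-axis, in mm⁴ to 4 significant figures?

Split into non-overlapping primitives; take the origin at the lower-left of the bounding box.
Flange: 100 × 12, A = 1 200 mm², y = 106 mm, Ī = 14 400 mm⁴.
Web: 20 × 100, A = 2 000 mm², y = 50 mm, Ī = 1 666 667 mm⁴.
Hole (subtracted): ⌀12, A = 113.097 mm², y = 50 mm, Ī = 1017.88 mm⁴.
Centroid: ȳ = ΣA·y / ΣA = 71.7694 mm.
Transfer each piece to the centroidal x-axis using Ī + A·d² with d = y − 71.7694:
  flange: d = 34.2306 mm → contributes +1 420 481 mm⁴
  web: d = -21.7694 mm → contributes +2 614 480 mm⁴
  hole: d = -21.7694 mm → contributes −54615.4 mm⁴
Total I = 3 980 346 mm⁴.

Ix ≈ 3.980 × 10⁶ mm⁴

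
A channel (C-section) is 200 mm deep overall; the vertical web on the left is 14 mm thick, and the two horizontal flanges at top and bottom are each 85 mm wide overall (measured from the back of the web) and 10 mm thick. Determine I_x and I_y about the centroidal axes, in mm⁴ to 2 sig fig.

I_x ≈ 2.2 × 10⁷ mm⁴, I_y ≈ 2.3 × 10⁶ mm⁴

Treat the section as a set of non-overlapping primitives; coordinates are from the bounding-box lower-left.
Web: 14 × 200, A = 2 800 mm², y = 100 mm, Ī = 9 333 333 mm⁴.
Top flange (beyond web): 71 × 10, A = 710 mm², y = 195 mm, Ī = 5 917 mm⁴.
Bottom flange (beyond web): 71 × 10, A = 710 mm², y = 5 mm, Ī = 5 917 mm⁴.
By symmetry the centroid is at mid-height, ȳ = 100 mm.
Transfer each piece to the centroidal x-axis using Ī + A·d² with d = y − 100:
  web: d = 0 mm → contributes +9 333 333 mm⁴
  top flange (beyond web): d = 95 mm → contributes +6 413 667 mm⁴
  bottom flange (beyond web): d = -95 mm → contributes +6 413 667 mm⁴
Total I = 22 160 667 mm⁴.
For the y-axis: x̄ = 21.3 mm.
Repeating about the centroidal y-axis gives I_y = 2 344 064 mm⁴.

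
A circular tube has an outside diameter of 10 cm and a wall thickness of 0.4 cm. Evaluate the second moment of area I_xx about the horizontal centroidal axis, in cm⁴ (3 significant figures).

I_xx ≈ 139 cm⁴

Treat the section as a set of non-overlapping primitives; coordinates are from the bounding-box lower-left.
Outer circle: ⌀10, A = 78.54 cm², y = 5 cm, Ī = 490.87 cm⁴.
Bore (subtracted): ⌀9.2, A = 66.476 cm², y = 5 cm, Ī = 351.66 cm⁴.
By symmetry the centroid is at mid-height, ȳ = 5 cm.
All pieces are centred on the horizontal centroidal axis, so I = ΣĪ (holes subtracted) = 139.22 cm⁴.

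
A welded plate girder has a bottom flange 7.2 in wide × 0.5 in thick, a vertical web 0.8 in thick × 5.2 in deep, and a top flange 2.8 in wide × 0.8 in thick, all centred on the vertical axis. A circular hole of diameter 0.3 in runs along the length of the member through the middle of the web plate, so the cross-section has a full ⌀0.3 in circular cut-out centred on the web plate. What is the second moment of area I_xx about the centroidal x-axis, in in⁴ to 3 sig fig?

Split into non-overlapping primitives; take the origin at the lower-left of the bounding box.
Bottom plate: 7.2 × 0.5, A = 3.6 in², y = 0.25 in, Ī = 0.075 in⁴.
Web plate: 0.8 × 5.2, A = 4.16 in², y = 3.1 in, Ī = 9.3739 in⁴.
Top plate: 2.8 × 0.8, A = 2.24 in², y = 6.1 in, Ī = 0.11947 in⁴.
Hole (subtracted): ⌀0.3, A = 0.070686 in², y = 3.1 in, Ī = 0.00039761 in⁴.
Centroid: ȳ = ΣA·y / ΣA = 2.7435 in.
Transfer each piece to the centroidal x-axis using Ī + A·d² with d = y − 2.7435:
  bottom plate: d = -2.4935 in → contributes +22.458 in⁴
  web plate: d = 0.35652 in → contributes +9.9026 in⁴
  top plate: d = 3.3565 in → contributes +25.356 in⁴
  hole: d = 0.35652 in → contributes −0.0093822 in⁴
Total I = 57.707 in⁴.

I_xx ≈ 57.7 in⁴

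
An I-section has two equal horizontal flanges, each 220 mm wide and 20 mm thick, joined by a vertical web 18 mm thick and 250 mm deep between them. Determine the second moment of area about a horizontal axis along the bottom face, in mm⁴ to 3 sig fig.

Decompose the section into non-overlapping parts with the origin at the bottom-left of its bounding rectangle.
Bottom flange: 220 × 20, A = 4 400 mm², y = 10 mm, Ī = 146 667 mm⁴.
Web: 18 × 250, A = 4 500 mm², y = 145 mm, Ī = 23 437 500 mm⁴.
Top flange: 220 × 20, A = 4 400 mm², y = 280 mm, Ī = 146 667 mm⁴.
Transfer each piece to the base of the section using Ī + A·d² with d = y − 0:
  bottom flange: d = 10 mm → contributes +586 667 mm⁴
  web: d = 145 mm → contributes +118 050 000 mm⁴
  top flange: d = 280 mm → contributes +345 106 667 mm⁴
Total I = 463 743 333 mm⁴.

I_base ≈ 4.64 × 10⁸ mm⁴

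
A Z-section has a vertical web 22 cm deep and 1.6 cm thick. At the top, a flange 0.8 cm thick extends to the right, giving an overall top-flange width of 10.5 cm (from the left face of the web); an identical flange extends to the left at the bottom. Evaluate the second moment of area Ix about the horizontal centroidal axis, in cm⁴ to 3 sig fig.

Split into non-overlapping primitives; take the origin at the lower-left of the bounding box.
Web: 1.6 × 22, A = 35.2 cm², y = 11 cm, Ī = 1419.7 cm⁴.
Top flange (beyond web): 8.9 × 0.8, A = 7.12 cm², y = 21.6 cm, Ī = 0.37973 cm⁴.
Bottom flange (beyond web): 8.9 × 0.8, A = 7.12 cm², y = 0.4 cm, Ī = 0.37973 cm⁴.
Centroid: ȳ = ΣA·y / ΣA = 11 cm.
Transfer each piece to the horizontal centroidal axis using Ī + A·d² with d = y − 11:
  web: d = 0 cm → contributes +1419.7 cm⁴
  top flange (beyond web): d = 10.6 cm → contributes +800.38 cm⁴
  bottom flange (beyond web): d = -10.6 cm → contributes +800.38 cm⁴
Total I = 3020.5 cm⁴.

Ix ≈ 3020 cm⁴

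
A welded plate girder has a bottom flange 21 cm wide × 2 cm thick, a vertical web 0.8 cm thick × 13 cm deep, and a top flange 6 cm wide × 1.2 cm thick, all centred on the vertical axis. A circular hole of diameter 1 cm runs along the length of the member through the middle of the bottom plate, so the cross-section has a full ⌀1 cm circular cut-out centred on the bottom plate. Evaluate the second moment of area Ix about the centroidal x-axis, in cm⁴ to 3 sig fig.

Ix ≈ 1710 cm⁴

Split into non-overlapping primitives; take the origin at the lower-left of the bounding box.
Bottom plate: 21 × 2, A = 42 cm², y = 1 cm, Ī = 14 cm⁴.
Web plate: 0.8 × 13, A = 10.4 cm², y = 8.5 cm, Ī = 146.47 cm⁴.
Top plate: 6 × 1.2, A = 7.2 cm², y = 15.6 cm, Ī = 0.864 cm⁴.
Hole (subtracted): ⌀1, A = 0.7854 cm², y = 1 cm, Ī = 0.049087 cm⁴.
Centroid: ȳ = ΣA·y / ΣA = 4.1135 cm.
Transfer each piece to the centroidal x-axis using Ī + A·d² with d = y − 4.1135:
  bottom plate: d = -3.1135 cm → contributes +421.15 cm⁴
  web plate: d = 4.3865 cm → contributes +346.58 cm⁴
  top plate: d = 11.486 cm → contributes +950.83 cm⁴
  hole: d = -3.1135 cm → contributes −7.6627 cm⁴
Total I = 1710.9 cm⁴.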